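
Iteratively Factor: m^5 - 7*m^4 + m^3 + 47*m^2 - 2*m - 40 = (m + 2)*(m^4 - 9*m^3 + 19*m^2 + 9*m - 20) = (m - 5)*(m + 2)*(m^3 - 4*m^2 - m + 4) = (m - 5)*(m - 1)*(m + 2)*(m^2 - 3*m - 4) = (m - 5)*(m - 4)*(m - 1)*(m + 2)*(m + 1)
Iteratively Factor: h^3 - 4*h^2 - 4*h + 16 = (h - 4)*(h^2 - 4) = (h - 4)*(h + 2)*(h - 2)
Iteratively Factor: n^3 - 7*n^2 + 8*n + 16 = (n - 4)*(n^2 - 3*n - 4) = (n - 4)^2*(n + 1)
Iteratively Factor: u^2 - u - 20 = (u + 4)*(u - 5)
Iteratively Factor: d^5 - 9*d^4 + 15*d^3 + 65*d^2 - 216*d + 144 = (d - 4)*(d^4 - 5*d^3 - 5*d^2 + 45*d - 36) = (d - 4)^2*(d^3 - d^2 - 9*d + 9) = (d - 4)^2*(d - 1)*(d^2 - 9) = (d - 4)^2*(d - 1)*(d + 3)*(d - 3)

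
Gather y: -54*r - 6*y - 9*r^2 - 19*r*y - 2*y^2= -9*r^2 - 54*r - 2*y^2 + y*(-19*r - 6)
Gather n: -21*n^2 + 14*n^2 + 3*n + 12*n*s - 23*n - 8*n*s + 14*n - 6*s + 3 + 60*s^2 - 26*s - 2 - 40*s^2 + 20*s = -7*n^2 + n*(4*s - 6) + 20*s^2 - 12*s + 1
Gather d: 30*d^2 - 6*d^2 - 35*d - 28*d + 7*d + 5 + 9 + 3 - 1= 24*d^2 - 56*d + 16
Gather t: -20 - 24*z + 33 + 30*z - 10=6*z + 3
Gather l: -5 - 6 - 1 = -12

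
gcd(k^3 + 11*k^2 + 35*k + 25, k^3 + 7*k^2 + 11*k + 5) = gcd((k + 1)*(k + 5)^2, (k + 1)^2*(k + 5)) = k^2 + 6*k + 5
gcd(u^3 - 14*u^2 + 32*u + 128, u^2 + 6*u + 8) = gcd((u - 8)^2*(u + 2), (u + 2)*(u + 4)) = u + 2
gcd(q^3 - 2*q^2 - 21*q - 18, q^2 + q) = q + 1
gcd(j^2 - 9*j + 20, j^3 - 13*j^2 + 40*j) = j - 5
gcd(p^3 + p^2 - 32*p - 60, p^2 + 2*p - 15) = p + 5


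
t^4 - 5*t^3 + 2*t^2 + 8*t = t*(t - 4)*(t - 2)*(t + 1)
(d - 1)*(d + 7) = d^2 + 6*d - 7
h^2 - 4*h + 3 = (h - 3)*(h - 1)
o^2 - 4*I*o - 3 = (o - 3*I)*(o - I)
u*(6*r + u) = 6*r*u + u^2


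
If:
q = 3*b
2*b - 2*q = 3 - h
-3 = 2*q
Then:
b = -1/2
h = 1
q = -3/2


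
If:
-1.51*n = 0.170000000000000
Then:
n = -0.11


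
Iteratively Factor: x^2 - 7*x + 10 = (x - 2)*(x - 5)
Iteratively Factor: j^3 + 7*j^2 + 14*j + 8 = (j + 1)*(j^2 + 6*j + 8) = (j + 1)*(j + 2)*(j + 4)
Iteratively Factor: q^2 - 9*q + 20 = (q - 5)*(q - 4)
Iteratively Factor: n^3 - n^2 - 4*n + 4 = (n - 1)*(n^2 - 4) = (n - 2)*(n - 1)*(n + 2)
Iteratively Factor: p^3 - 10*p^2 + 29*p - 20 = (p - 4)*(p^2 - 6*p + 5) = (p - 5)*(p - 4)*(p - 1)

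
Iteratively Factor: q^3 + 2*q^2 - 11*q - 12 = (q - 3)*(q^2 + 5*q + 4) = (q - 3)*(q + 1)*(q + 4)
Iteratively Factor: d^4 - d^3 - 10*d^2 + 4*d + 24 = (d + 2)*(d^3 - 3*d^2 - 4*d + 12) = (d - 2)*(d + 2)*(d^2 - d - 6) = (d - 3)*(d - 2)*(d + 2)*(d + 2)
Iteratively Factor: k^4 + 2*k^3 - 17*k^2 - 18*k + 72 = (k + 3)*(k^3 - k^2 - 14*k + 24) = (k + 3)*(k + 4)*(k^2 - 5*k + 6) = (k - 2)*(k + 3)*(k + 4)*(k - 3)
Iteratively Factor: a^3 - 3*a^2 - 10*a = (a - 5)*(a^2 + 2*a) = a*(a - 5)*(a + 2)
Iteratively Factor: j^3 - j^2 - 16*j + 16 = (j + 4)*(j^2 - 5*j + 4) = (j - 1)*(j + 4)*(j - 4)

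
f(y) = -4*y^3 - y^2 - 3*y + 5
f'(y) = -12*y^2 - 2*y - 3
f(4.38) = -363.44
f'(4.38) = -241.97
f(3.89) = -257.26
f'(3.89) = -192.37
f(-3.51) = 176.18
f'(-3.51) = -143.82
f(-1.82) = 31.26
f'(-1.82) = -39.11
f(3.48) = -186.13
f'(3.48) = -155.28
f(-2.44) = 64.47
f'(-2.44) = -69.56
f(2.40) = -63.26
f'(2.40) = -76.92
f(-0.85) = 9.28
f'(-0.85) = -9.97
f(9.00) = -3019.00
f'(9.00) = -993.00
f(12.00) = -7087.00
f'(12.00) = -1755.00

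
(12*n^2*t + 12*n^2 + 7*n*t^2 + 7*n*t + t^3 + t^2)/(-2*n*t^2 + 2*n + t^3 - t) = (12*n^2 + 7*n*t + t^2)/(-2*n*t + 2*n + t^2 - t)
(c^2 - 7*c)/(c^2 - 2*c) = (c - 7)/(c - 2)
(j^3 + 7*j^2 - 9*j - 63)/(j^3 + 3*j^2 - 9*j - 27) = (j + 7)/(j + 3)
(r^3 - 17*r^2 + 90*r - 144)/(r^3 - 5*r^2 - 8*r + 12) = (r^2 - 11*r + 24)/(r^2 + r - 2)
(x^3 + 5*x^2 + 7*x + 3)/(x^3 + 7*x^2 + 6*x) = (x^2 + 4*x + 3)/(x*(x + 6))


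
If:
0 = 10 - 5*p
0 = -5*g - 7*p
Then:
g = -14/5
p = 2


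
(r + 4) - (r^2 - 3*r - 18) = -r^2 + 4*r + 22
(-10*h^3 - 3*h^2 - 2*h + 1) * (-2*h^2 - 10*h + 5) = 20*h^5 + 106*h^4 - 16*h^3 + 3*h^2 - 20*h + 5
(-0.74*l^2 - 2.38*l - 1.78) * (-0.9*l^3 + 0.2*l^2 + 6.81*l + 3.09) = 0.666*l^5 + 1.994*l^4 - 3.9134*l^3 - 18.8504*l^2 - 19.476*l - 5.5002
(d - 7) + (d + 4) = 2*d - 3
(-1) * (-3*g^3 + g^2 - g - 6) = 3*g^3 - g^2 + g + 6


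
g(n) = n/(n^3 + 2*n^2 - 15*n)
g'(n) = n*(-3*n^2 - 4*n + 15)/(n^3 + 2*n^2 - 15*n)^2 + 1/(n^3 + 2*n^2 - 15*n)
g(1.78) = -0.12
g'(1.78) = -0.08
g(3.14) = 0.88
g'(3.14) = -6.38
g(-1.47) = -0.06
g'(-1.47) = 0.00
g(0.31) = -0.07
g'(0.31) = -0.01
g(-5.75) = 0.15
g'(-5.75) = 0.22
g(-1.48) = -0.06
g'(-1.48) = 0.00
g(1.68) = -0.11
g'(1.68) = -0.07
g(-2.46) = -0.07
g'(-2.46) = 0.02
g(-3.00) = -0.08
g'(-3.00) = 0.03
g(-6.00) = 0.11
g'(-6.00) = 0.12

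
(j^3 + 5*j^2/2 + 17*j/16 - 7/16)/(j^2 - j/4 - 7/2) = (4*j^2 + 3*j - 1)/(4*(j - 2))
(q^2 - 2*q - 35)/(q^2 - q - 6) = (-q^2 + 2*q + 35)/(-q^2 + q + 6)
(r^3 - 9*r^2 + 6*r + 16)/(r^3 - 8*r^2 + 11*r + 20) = (r^2 - 10*r + 16)/(r^2 - 9*r + 20)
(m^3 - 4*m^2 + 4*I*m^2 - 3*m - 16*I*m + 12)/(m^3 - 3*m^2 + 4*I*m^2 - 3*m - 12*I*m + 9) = (m - 4)/(m - 3)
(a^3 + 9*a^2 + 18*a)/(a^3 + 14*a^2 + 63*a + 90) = a/(a + 5)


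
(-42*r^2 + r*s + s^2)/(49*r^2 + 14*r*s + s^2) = (-6*r + s)/(7*r + s)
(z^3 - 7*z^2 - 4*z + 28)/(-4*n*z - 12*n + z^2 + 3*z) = (-z^3 + 7*z^2 + 4*z - 28)/(4*n*z + 12*n - z^2 - 3*z)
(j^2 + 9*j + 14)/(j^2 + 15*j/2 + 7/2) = 2*(j + 2)/(2*j + 1)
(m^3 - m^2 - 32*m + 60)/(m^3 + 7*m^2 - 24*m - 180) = (m - 2)/(m + 6)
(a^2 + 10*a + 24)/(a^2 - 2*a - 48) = (a + 4)/(a - 8)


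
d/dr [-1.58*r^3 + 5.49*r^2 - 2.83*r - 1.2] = -4.74*r^2 + 10.98*r - 2.83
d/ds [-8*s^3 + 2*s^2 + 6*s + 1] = -24*s^2 + 4*s + 6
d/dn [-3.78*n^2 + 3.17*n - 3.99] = 3.17 - 7.56*n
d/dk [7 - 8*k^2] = -16*k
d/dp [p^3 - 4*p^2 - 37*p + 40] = 3*p^2 - 8*p - 37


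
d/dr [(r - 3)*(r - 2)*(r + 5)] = 3*r^2 - 19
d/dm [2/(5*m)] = -2/(5*m^2)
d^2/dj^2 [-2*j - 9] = 0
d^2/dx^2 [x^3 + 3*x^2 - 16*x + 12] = 6*x + 6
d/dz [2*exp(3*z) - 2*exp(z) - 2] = (6*exp(2*z) - 2)*exp(z)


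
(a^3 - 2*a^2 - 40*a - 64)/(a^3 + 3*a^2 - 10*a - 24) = (a - 8)/(a - 3)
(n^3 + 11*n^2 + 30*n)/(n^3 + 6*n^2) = (n + 5)/n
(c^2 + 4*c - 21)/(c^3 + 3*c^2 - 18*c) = (c + 7)/(c*(c + 6))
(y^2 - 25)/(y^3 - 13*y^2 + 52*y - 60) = (y + 5)/(y^2 - 8*y + 12)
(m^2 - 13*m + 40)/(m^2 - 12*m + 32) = (m - 5)/(m - 4)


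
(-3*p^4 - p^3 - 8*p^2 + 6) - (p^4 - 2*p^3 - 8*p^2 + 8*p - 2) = -4*p^4 + p^3 - 8*p + 8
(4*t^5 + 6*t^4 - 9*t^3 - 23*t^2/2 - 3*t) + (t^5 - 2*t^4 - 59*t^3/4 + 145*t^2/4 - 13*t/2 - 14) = 5*t^5 + 4*t^4 - 95*t^3/4 + 99*t^2/4 - 19*t/2 - 14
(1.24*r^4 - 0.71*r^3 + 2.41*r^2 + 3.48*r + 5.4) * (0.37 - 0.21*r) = -0.2604*r^5 + 0.6079*r^4 - 0.7688*r^3 + 0.1609*r^2 + 0.1536*r + 1.998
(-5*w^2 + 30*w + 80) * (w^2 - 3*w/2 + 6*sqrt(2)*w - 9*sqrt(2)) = -5*w^4 - 30*sqrt(2)*w^3 + 75*w^3/2 + 35*w^2 + 225*sqrt(2)*w^2 - 120*w + 210*sqrt(2)*w - 720*sqrt(2)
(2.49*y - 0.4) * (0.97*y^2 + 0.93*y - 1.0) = 2.4153*y^3 + 1.9277*y^2 - 2.862*y + 0.4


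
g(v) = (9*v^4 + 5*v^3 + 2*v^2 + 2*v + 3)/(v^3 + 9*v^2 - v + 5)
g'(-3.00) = -9.23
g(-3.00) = 9.82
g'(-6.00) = -60.24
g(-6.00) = 89.47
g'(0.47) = 0.66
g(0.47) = 0.81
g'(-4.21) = -19.26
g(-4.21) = 26.40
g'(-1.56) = -2.83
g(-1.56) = 1.58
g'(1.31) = 2.49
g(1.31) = 2.19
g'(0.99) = 1.91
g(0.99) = 1.48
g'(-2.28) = -5.57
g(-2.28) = 4.57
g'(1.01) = 1.95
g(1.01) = 1.52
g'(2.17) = 3.56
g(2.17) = 4.82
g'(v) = (-3*v^2 - 18*v + 1)*(9*v^4 + 5*v^3 + 2*v^2 + 2*v + 3)/(v^3 + 9*v^2 - v + 5)^2 + (36*v^3 + 15*v^2 + 4*v + 2)/(v^3 + 9*v^2 - v + 5) = (9*v^6 + 162*v^5 + 16*v^4 + 166*v^3 + 46*v^2 - 34*v + 13)/(v^6 + 18*v^5 + 79*v^4 - 8*v^3 + 91*v^2 - 10*v + 25)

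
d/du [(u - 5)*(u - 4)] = 2*u - 9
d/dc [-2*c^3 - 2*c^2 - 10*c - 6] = -6*c^2 - 4*c - 10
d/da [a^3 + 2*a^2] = a*(3*a + 4)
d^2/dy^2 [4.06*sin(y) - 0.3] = -4.06*sin(y)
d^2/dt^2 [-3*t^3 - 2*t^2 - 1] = -18*t - 4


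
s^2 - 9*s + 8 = (s - 8)*(s - 1)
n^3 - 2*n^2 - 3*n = n*(n - 3)*(n + 1)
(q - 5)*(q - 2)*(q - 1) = q^3 - 8*q^2 + 17*q - 10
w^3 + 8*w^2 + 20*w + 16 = (w + 2)^2*(w + 4)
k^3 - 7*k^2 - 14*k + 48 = (k - 8)*(k - 2)*(k + 3)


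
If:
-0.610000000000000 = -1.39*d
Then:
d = 0.44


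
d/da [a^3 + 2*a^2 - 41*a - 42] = 3*a^2 + 4*a - 41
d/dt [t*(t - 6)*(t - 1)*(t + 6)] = 4*t^3 - 3*t^2 - 72*t + 36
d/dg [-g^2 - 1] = -2*g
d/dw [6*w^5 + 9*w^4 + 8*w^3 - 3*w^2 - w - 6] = 30*w^4 + 36*w^3 + 24*w^2 - 6*w - 1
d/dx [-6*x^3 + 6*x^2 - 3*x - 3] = -18*x^2 + 12*x - 3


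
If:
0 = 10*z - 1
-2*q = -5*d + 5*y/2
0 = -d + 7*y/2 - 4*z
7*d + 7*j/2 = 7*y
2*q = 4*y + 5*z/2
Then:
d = 139/440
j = -49/220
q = 47/88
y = 9/44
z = 1/10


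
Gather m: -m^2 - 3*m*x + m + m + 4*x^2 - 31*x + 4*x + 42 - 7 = -m^2 + m*(2 - 3*x) + 4*x^2 - 27*x + 35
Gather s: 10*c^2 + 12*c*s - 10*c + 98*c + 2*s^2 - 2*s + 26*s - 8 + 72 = 10*c^2 + 88*c + 2*s^2 + s*(12*c + 24) + 64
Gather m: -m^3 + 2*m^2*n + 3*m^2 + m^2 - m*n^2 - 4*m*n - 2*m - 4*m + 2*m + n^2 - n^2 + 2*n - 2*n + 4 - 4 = -m^3 + m^2*(2*n + 4) + m*(-n^2 - 4*n - 4)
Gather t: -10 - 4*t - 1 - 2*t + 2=-6*t - 9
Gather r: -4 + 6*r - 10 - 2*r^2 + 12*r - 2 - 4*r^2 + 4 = -6*r^2 + 18*r - 12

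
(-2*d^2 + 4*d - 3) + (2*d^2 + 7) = 4*d + 4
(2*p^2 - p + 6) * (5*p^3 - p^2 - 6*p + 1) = 10*p^5 - 7*p^4 + 19*p^3 + 2*p^2 - 37*p + 6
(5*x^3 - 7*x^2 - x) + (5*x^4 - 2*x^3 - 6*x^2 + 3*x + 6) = 5*x^4 + 3*x^3 - 13*x^2 + 2*x + 6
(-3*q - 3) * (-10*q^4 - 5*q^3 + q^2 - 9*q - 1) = 30*q^5 + 45*q^4 + 12*q^3 + 24*q^2 + 30*q + 3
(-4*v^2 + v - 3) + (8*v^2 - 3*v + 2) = 4*v^2 - 2*v - 1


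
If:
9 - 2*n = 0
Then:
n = 9/2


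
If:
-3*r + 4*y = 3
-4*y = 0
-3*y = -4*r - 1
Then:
No Solution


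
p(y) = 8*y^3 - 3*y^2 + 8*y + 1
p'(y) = 24*y^2 - 6*y + 8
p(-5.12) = -1192.35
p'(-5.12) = 667.87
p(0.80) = 9.58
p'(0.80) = 18.56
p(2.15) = 83.84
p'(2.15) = 106.04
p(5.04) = 989.31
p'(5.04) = 587.40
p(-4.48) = -814.37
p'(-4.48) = 516.57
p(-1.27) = -30.39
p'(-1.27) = 54.33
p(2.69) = 156.53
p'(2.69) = 165.53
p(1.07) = 15.93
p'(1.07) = 29.06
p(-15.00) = -27794.00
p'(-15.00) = 5498.00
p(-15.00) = -27794.00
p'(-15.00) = 5498.00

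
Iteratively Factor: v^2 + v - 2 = (v - 1)*(v + 2)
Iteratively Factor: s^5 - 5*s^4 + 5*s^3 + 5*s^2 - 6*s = (s - 3)*(s^4 - 2*s^3 - s^2 + 2*s) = (s - 3)*(s + 1)*(s^3 - 3*s^2 + 2*s) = (s - 3)*(s - 2)*(s + 1)*(s^2 - s) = s*(s - 3)*(s - 2)*(s + 1)*(s - 1)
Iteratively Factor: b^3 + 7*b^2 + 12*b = (b)*(b^2 + 7*b + 12) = b*(b + 4)*(b + 3)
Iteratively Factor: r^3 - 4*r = (r + 2)*(r^2 - 2*r) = r*(r + 2)*(r - 2)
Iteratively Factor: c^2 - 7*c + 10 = (c - 5)*(c - 2)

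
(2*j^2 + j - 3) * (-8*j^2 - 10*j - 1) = -16*j^4 - 28*j^3 + 12*j^2 + 29*j + 3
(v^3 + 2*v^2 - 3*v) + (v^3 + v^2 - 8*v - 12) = 2*v^3 + 3*v^2 - 11*v - 12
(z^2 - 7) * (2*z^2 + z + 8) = 2*z^4 + z^3 - 6*z^2 - 7*z - 56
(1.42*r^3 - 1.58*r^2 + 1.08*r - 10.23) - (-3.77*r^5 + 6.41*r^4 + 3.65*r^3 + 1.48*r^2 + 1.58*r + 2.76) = 3.77*r^5 - 6.41*r^4 - 2.23*r^3 - 3.06*r^2 - 0.5*r - 12.99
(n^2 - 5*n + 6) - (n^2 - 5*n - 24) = 30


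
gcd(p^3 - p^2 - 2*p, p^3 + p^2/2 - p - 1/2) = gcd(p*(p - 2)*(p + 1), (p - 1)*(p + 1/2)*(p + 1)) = p + 1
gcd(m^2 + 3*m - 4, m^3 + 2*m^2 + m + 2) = 1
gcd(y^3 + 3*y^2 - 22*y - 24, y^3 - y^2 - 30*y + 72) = y^2 + 2*y - 24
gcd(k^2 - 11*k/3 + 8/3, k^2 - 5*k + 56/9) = k - 8/3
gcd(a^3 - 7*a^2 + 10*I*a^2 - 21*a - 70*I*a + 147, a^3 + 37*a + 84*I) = a + 3*I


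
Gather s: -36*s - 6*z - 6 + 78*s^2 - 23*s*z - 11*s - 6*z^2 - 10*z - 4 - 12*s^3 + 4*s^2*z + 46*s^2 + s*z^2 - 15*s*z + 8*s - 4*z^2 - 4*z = -12*s^3 + s^2*(4*z + 124) + s*(z^2 - 38*z - 39) - 10*z^2 - 20*z - 10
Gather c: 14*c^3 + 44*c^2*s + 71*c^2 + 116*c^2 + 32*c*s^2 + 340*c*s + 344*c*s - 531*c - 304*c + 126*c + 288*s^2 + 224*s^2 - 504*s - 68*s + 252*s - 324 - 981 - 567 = 14*c^3 + c^2*(44*s + 187) + c*(32*s^2 + 684*s - 709) + 512*s^2 - 320*s - 1872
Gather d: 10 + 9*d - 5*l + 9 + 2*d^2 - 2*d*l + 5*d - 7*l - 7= 2*d^2 + d*(14 - 2*l) - 12*l + 12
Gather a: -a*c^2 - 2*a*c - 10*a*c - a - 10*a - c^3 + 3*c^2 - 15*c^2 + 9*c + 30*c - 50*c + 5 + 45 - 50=a*(-c^2 - 12*c - 11) - c^3 - 12*c^2 - 11*c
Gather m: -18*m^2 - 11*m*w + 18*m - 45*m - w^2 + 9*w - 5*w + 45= -18*m^2 + m*(-11*w - 27) - w^2 + 4*w + 45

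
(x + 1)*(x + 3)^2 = x^3 + 7*x^2 + 15*x + 9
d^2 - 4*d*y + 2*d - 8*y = (d + 2)*(d - 4*y)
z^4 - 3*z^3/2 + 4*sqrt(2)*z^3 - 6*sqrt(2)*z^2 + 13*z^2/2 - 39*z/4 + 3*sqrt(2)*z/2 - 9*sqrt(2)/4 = (z - 3/2)*(z + sqrt(2)/2)^2*(z + 3*sqrt(2))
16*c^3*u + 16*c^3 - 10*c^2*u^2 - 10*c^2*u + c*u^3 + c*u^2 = (-8*c + u)*(-2*c + u)*(c*u + c)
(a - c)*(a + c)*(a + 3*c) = a^3 + 3*a^2*c - a*c^2 - 3*c^3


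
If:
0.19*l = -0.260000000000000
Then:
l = -1.37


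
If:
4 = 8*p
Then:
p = 1/2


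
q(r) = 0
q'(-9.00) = 0.00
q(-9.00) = 0.00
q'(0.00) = 0.00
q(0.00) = 0.00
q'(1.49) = 0.00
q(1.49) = 0.00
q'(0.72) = 0.00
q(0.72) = 0.00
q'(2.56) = 0.00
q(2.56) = 0.00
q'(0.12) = 0.00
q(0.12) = 0.00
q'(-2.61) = 0.00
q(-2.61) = 0.00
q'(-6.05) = 0.00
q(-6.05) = 0.00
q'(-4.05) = 0.00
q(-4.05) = 0.00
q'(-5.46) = 0.00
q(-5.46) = 0.00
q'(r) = 0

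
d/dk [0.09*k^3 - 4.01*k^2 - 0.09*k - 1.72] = 0.27*k^2 - 8.02*k - 0.09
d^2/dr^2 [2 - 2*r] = 0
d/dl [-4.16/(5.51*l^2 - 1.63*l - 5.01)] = (45.8432*l - 6.7808)/(-5.51*l^2 + 1.63*l + 5.01)^2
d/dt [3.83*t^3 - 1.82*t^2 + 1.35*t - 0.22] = 11.49*t^2 - 3.64*t + 1.35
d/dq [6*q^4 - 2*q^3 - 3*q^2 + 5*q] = 24*q^3 - 6*q^2 - 6*q + 5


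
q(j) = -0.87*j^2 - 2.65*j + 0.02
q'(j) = -1.74*j - 2.65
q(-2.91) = 0.36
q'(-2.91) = 2.41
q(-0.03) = 0.10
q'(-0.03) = -2.60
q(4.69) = -31.55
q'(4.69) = -10.81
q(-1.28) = 1.99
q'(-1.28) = -0.42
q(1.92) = -8.28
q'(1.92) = -5.99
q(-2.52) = 1.17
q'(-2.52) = 1.73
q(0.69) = -2.22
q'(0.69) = -3.85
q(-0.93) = 1.73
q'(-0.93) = -1.03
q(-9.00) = -46.60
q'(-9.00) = 13.01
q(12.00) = -157.06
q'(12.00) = -23.53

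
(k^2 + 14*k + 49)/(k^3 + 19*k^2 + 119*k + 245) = 1/(k + 5)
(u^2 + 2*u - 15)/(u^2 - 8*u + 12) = (u^2 + 2*u - 15)/(u^2 - 8*u + 12)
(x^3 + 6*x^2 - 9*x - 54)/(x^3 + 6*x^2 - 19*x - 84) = (x^2 + 3*x - 18)/(x^2 + 3*x - 28)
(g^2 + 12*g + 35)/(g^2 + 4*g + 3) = (g^2 + 12*g + 35)/(g^2 + 4*g + 3)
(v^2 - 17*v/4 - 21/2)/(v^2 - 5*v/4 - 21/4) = (v - 6)/(v - 3)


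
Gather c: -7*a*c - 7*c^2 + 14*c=-7*c^2 + c*(14 - 7*a)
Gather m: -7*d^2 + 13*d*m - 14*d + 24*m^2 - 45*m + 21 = -7*d^2 - 14*d + 24*m^2 + m*(13*d - 45) + 21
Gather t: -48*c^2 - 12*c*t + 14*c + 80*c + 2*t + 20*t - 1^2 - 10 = -48*c^2 + 94*c + t*(22 - 12*c) - 11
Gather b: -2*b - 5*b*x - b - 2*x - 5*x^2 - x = b*(-5*x - 3) - 5*x^2 - 3*x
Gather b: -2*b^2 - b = -2*b^2 - b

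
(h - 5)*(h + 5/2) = h^2 - 5*h/2 - 25/2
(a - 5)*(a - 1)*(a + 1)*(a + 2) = a^4 - 3*a^3 - 11*a^2 + 3*a + 10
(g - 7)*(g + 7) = g^2 - 49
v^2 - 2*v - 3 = (v - 3)*(v + 1)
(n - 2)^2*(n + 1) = n^3 - 3*n^2 + 4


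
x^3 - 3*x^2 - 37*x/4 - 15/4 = (x - 5)*(x + 1/2)*(x + 3/2)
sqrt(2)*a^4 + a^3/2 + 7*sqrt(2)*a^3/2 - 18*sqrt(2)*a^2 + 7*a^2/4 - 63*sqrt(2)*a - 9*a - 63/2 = (a + 7/2)*(a - 3*sqrt(2))*(a + 3*sqrt(2))*(sqrt(2)*a + 1/2)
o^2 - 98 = (o - 7*sqrt(2))*(o + 7*sqrt(2))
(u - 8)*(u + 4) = u^2 - 4*u - 32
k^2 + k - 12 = (k - 3)*(k + 4)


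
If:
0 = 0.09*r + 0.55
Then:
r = -6.11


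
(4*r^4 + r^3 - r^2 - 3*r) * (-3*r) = -12*r^5 - 3*r^4 + 3*r^3 + 9*r^2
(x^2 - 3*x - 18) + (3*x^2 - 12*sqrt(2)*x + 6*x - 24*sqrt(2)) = 4*x^2 - 12*sqrt(2)*x + 3*x - 24*sqrt(2) - 18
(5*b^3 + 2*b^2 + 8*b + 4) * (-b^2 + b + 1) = -5*b^5 + 3*b^4 - b^3 + 6*b^2 + 12*b + 4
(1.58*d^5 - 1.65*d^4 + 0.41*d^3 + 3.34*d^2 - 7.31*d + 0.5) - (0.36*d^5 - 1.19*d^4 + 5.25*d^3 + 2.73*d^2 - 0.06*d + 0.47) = 1.22*d^5 - 0.46*d^4 - 4.84*d^3 + 0.61*d^2 - 7.25*d + 0.03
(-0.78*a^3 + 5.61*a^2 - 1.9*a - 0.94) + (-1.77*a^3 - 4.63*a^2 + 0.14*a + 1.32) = -2.55*a^3 + 0.98*a^2 - 1.76*a + 0.38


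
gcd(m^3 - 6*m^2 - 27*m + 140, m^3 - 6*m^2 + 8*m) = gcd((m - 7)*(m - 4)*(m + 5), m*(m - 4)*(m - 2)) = m - 4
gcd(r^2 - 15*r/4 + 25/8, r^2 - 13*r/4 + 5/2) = r - 5/4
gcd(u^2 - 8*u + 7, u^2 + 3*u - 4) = u - 1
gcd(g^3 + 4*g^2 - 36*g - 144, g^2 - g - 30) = g - 6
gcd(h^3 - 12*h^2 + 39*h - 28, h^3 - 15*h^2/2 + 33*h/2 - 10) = h^2 - 5*h + 4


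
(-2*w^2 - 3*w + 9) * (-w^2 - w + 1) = 2*w^4 + 5*w^3 - 8*w^2 - 12*w + 9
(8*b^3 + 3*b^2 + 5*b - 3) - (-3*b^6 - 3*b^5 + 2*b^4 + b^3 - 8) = 3*b^6 + 3*b^5 - 2*b^4 + 7*b^3 + 3*b^2 + 5*b + 5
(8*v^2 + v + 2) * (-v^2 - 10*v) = -8*v^4 - 81*v^3 - 12*v^2 - 20*v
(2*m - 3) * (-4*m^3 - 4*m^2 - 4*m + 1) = -8*m^4 + 4*m^3 + 4*m^2 + 14*m - 3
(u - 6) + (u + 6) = 2*u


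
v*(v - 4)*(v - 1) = v^3 - 5*v^2 + 4*v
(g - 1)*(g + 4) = g^2 + 3*g - 4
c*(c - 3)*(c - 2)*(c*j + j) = c^4*j - 4*c^3*j + c^2*j + 6*c*j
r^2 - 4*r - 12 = (r - 6)*(r + 2)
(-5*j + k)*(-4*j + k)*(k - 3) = 20*j^2*k - 60*j^2 - 9*j*k^2 + 27*j*k + k^3 - 3*k^2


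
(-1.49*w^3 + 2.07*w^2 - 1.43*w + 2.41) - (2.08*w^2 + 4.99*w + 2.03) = -1.49*w^3 - 0.0100000000000002*w^2 - 6.42*w + 0.38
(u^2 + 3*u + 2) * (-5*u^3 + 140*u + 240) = -5*u^5 - 15*u^4 + 130*u^3 + 660*u^2 + 1000*u + 480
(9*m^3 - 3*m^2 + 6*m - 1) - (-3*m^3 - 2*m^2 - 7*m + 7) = 12*m^3 - m^2 + 13*m - 8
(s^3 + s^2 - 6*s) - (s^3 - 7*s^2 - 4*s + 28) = 8*s^2 - 2*s - 28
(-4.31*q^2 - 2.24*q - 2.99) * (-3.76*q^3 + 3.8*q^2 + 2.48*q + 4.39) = 16.2056*q^5 - 7.9556*q^4 - 7.9584*q^3 - 35.8381*q^2 - 17.2488*q - 13.1261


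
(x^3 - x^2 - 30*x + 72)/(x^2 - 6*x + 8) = (x^2 + 3*x - 18)/(x - 2)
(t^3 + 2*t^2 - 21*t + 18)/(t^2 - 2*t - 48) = (t^2 - 4*t + 3)/(t - 8)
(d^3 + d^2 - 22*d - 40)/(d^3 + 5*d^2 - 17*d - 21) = (d^3 + d^2 - 22*d - 40)/(d^3 + 5*d^2 - 17*d - 21)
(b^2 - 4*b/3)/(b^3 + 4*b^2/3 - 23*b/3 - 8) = b*(3*b - 4)/(3*b^3 + 4*b^2 - 23*b - 24)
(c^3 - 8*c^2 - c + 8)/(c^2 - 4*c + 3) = (c^2 - 7*c - 8)/(c - 3)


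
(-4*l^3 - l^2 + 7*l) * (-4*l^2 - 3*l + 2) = 16*l^5 + 16*l^4 - 33*l^3 - 23*l^2 + 14*l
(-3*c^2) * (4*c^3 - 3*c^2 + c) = -12*c^5 + 9*c^4 - 3*c^3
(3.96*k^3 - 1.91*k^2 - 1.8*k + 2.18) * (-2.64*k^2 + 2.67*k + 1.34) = -10.4544*k^5 + 15.6156*k^4 + 4.9587*k^3 - 13.1206*k^2 + 3.4086*k + 2.9212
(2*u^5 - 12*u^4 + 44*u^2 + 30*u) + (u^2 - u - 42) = 2*u^5 - 12*u^4 + 45*u^2 + 29*u - 42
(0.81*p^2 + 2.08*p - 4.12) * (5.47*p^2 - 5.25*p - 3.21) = 4.4307*p^4 + 7.1251*p^3 - 36.0565*p^2 + 14.9532*p + 13.2252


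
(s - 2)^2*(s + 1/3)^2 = s^4 - 10*s^3/3 + 13*s^2/9 + 20*s/9 + 4/9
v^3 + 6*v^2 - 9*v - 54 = (v - 3)*(v + 3)*(v + 6)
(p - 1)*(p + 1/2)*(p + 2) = p^3 + 3*p^2/2 - 3*p/2 - 1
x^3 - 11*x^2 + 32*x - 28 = (x - 7)*(x - 2)^2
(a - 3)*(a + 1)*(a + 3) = a^3 + a^2 - 9*a - 9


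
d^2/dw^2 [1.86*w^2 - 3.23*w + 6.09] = 3.72000000000000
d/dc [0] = 0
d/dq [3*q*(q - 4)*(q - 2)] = 9*q^2 - 36*q + 24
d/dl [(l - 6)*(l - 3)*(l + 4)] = 3*l^2 - 10*l - 18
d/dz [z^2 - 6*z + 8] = 2*z - 6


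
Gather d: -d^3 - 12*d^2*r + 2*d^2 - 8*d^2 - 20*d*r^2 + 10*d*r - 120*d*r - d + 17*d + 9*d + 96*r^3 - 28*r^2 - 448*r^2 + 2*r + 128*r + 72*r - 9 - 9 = -d^3 + d^2*(-12*r - 6) + d*(-20*r^2 - 110*r + 25) + 96*r^3 - 476*r^2 + 202*r - 18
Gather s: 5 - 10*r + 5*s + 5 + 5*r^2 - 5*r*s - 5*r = 5*r^2 - 15*r + s*(5 - 5*r) + 10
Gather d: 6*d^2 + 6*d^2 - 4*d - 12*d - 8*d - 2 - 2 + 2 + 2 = 12*d^2 - 24*d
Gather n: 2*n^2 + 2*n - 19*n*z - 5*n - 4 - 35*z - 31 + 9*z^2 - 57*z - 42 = 2*n^2 + n*(-19*z - 3) + 9*z^2 - 92*z - 77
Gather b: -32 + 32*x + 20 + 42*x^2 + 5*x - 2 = 42*x^2 + 37*x - 14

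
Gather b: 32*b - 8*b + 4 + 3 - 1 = 24*b + 6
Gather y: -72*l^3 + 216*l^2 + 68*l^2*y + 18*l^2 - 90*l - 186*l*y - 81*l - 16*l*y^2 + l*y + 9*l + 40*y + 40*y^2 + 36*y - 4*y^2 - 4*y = -72*l^3 + 234*l^2 - 162*l + y^2*(36 - 16*l) + y*(68*l^2 - 185*l + 72)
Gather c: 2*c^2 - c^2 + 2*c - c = c^2 + c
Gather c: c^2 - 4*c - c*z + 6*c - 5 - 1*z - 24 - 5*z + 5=c^2 + c*(2 - z) - 6*z - 24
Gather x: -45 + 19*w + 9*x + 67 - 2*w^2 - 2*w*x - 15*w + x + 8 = -2*w^2 + 4*w + x*(10 - 2*w) + 30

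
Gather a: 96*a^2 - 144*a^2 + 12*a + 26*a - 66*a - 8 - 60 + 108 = -48*a^2 - 28*a + 40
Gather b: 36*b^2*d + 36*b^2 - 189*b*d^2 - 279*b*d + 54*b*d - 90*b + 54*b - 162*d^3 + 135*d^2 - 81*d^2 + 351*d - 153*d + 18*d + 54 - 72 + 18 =b^2*(36*d + 36) + b*(-189*d^2 - 225*d - 36) - 162*d^3 + 54*d^2 + 216*d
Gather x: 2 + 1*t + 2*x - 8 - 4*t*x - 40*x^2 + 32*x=t - 40*x^2 + x*(34 - 4*t) - 6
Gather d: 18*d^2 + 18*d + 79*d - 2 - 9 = 18*d^2 + 97*d - 11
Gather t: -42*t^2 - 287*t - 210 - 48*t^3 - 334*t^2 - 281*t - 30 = -48*t^3 - 376*t^2 - 568*t - 240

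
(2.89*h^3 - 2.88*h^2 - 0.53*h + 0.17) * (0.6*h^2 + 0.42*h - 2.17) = 1.734*h^5 - 0.5142*h^4 - 7.7989*h^3 + 6.129*h^2 + 1.2215*h - 0.3689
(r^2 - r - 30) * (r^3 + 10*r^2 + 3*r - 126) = r^5 + 9*r^4 - 37*r^3 - 429*r^2 + 36*r + 3780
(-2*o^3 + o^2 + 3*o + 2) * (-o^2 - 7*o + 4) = 2*o^5 + 13*o^4 - 18*o^3 - 19*o^2 - 2*o + 8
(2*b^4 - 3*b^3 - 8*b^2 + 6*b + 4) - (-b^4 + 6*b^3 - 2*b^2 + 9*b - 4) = 3*b^4 - 9*b^3 - 6*b^2 - 3*b + 8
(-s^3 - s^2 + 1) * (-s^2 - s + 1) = s^5 + 2*s^4 - 2*s^2 - s + 1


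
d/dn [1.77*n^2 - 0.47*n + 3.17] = 3.54*n - 0.47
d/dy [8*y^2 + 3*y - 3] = 16*y + 3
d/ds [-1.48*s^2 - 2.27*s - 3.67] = -2.96*s - 2.27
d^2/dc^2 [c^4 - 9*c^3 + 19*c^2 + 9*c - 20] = 12*c^2 - 54*c + 38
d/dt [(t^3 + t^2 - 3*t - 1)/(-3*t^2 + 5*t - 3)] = (-3*t^4 + 10*t^3 - 13*t^2 - 12*t + 14)/(9*t^4 - 30*t^3 + 43*t^2 - 30*t + 9)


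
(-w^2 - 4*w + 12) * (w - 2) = -w^3 - 2*w^2 + 20*w - 24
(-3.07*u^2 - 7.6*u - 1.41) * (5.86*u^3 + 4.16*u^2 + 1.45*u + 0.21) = -17.9902*u^5 - 57.3072*u^4 - 44.3301*u^3 - 17.5303*u^2 - 3.6405*u - 0.2961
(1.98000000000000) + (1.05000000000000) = 3.03000000000000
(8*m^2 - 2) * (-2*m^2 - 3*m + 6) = -16*m^4 - 24*m^3 + 52*m^2 + 6*m - 12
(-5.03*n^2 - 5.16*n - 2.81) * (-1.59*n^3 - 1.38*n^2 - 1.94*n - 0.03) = 7.9977*n^5 + 15.1458*n^4 + 21.3469*n^3 + 14.0391*n^2 + 5.6062*n + 0.0843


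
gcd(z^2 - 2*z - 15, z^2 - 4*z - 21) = z + 3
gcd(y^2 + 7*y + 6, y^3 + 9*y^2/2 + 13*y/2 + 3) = y + 1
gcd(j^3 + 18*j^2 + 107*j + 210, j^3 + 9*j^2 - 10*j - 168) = j^2 + 13*j + 42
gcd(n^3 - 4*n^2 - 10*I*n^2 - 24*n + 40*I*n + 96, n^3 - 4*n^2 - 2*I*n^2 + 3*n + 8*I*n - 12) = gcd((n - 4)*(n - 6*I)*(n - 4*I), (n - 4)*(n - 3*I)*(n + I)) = n - 4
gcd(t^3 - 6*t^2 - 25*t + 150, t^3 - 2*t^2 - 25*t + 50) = t^2 - 25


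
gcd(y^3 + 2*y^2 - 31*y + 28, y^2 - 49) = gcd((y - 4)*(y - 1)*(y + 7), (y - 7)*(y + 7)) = y + 7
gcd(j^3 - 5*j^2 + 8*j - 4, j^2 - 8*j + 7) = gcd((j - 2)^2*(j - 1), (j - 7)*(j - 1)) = j - 1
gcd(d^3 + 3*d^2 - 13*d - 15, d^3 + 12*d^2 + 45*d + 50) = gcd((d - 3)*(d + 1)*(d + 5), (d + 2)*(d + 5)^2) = d + 5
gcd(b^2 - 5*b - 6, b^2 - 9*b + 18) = b - 6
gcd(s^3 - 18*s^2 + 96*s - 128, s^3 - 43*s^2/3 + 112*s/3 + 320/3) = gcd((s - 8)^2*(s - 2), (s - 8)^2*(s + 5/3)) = s^2 - 16*s + 64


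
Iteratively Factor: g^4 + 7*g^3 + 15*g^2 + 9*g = (g + 3)*(g^3 + 4*g^2 + 3*g) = (g + 1)*(g + 3)*(g^2 + 3*g) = (g + 1)*(g + 3)^2*(g)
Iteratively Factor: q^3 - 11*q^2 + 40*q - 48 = (q - 4)*(q^2 - 7*q + 12) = (q - 4)^2*(q - 3)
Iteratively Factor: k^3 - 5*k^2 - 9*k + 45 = (k + 3)*(k^2 - 8*k + 15) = (k - 5)*(k + 3)*(k - 3)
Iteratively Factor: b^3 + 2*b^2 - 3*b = (b + 3)*(b^2 - b) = b*(b + 3)*(b - 1)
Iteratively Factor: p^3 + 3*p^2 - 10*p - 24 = (p + 4)*(p^2 - p - 6) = (p - 3)*(p + 4)*(p + 2)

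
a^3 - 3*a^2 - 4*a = a*(a - 4)*(a + 1)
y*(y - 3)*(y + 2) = y^3 - y^2 - 6*y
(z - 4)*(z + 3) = z^2 - z - 12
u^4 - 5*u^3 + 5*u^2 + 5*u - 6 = (u - 3)*(u - 2)*(u - 1)*(u + 1)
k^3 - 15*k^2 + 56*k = k*(k - 8)*(k - 7)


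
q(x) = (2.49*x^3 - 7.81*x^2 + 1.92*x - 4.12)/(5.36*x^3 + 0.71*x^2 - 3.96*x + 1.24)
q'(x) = (-16.08*x^2 - 1.42*x + 3.96)*(2.49*x^3 - 7.81*x^2 + 1.92*x - 4.12)/(5.36*x^3 + 0.71*x^2 - 3.96*x + 1.24)^2 + (7.47*x^2 - 15.62*x + 1.92)/(5.36*x^3 + 0.71*x^2 - 3.96*x + 1.24) = (43.6295*x^4 - 40.3032*x^3 + 105.0768*x^2 - 13.5184*x - 13.9344)/(28.7296*x^6 + 7.6112*x^5 - 41.9471*x^4 + 7.6696*x^3 + 17.4424*x^2 - 9.8208*x + 1.5376)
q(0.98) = -2.40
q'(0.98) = 7.99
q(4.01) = 0.11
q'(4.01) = 0.09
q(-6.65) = 0.72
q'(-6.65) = 0.04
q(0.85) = -3.93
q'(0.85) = 17.22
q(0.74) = -6.86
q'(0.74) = 40.07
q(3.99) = 0.11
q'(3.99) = 0.09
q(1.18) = -1.36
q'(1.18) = 3.33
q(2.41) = -0.14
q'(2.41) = 0.29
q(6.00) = 0.23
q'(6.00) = 0.04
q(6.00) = 0.23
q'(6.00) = 0.04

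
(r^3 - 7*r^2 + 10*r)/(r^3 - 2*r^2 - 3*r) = (-r^2 + 7*r - 10)/(-r^2 + 2*r + 3)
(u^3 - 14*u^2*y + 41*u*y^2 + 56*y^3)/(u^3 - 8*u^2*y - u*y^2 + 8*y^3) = (-u + 7*y)/(-u + y)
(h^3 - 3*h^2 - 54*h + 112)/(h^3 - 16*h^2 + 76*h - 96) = (h + 7)/(h - 6)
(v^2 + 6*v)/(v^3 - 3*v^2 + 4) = v*(v + 6)/(v^3 - 3*v^2 + 4)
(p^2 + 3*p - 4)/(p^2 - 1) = (p + 4)/(p + 1)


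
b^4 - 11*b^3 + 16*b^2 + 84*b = b*(b - 7)*(b - 6)*(b + 2)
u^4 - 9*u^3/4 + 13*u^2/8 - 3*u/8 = u*(u - 1)*(u - 3/4)*(u - 1/2)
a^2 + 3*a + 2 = (a + 1)*(a + 2)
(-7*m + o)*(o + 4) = -7*m*o - 28*m + o^2 + 4*o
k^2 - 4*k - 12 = (k - 6)*(k + 2)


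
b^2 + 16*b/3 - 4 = (b - 2/3)*(b + 6)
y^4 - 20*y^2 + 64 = (y - 4)*(y - 2)*(y + 2)*(y + 4)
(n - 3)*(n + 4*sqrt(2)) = n^2 - 3*n + 4*sqrt(2)*n - 12*sqrt(2)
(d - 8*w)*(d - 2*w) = d^2 - 10*d*w + 16*w^2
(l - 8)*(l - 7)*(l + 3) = l^3 - 12*l^2 + 11*l + 168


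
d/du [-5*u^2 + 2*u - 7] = 2 - 10*u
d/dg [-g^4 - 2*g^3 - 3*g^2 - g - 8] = -4*g^3 - 6*g^2 - 6*g - 1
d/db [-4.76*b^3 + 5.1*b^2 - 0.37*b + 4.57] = -14.28*b^2 + 10.2*b - 0.37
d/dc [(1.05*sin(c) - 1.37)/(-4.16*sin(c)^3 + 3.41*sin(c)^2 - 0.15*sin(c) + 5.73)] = (8.736*sin(c)^3 - 20.6781*sin(c)^2 + 9.3434*sin(c) + 5.811)*cos(c)/(17.3056*sin(c)^6 - 28.3712*sin(c)^5 + 12.8761*sin(c)^4 - 48.6966*sin(c)^3 + 39.1011*sin(c)^2 - 1.719*sin(c) + 32.8329)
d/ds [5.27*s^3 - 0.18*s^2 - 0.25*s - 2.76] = 15.81*s^2 - 0.36*s - 0.25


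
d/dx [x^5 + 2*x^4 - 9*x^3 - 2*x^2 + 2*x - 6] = 5*x^4 + 8*x^3 - 27*x^2 - 4*x + 2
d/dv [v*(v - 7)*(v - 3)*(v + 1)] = 4*v^3 - 27*v^2 + 22*v + 21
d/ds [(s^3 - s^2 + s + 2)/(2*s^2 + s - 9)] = (2*s^4 + 2*s^3 - 30*s^2 + 10*s - 11)/(4*s^4 + 4*s^3 - 35*s^2 - 18*s + 81)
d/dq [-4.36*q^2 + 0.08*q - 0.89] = 0.08 - 8.72*q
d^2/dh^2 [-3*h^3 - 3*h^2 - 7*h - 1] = -18*h - 6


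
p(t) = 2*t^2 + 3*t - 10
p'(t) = 4*t + 3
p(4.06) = 35.15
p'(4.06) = 19.24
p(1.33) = -2.47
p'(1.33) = 8.32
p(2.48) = 9.74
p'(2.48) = 12.92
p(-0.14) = -10.38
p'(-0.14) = 2.44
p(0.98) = -5.14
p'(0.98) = 6.92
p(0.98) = -5.14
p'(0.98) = 6.92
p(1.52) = -0.82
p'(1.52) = 9.08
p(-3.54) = 4.44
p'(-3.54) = -11.16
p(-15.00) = 395.00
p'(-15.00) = -57.00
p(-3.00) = -1.00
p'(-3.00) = -9.00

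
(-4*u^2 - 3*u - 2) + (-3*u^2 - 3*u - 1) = -7*u^2 - 6*u - 3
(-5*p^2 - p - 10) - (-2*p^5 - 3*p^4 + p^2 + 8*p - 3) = 2*p^5 + 3*p^4 - 6*p^2 - 9*p - 7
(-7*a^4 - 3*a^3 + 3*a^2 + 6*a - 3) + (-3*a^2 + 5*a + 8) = -7*a^4 - 3*a^3 + 11*a + 5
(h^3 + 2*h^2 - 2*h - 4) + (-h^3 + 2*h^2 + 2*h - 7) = 4*h^2 - 11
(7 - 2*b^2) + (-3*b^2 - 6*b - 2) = -5*b^2 - 6*b + 5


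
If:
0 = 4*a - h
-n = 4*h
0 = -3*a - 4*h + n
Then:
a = 0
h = 0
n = 0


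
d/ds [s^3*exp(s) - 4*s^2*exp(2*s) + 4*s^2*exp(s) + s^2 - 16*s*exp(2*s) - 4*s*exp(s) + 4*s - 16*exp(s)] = s^3*exp(s) - 8*s^2*exp(2*s) + 7*s^2*exp(s) - 40*s*exp(2*s) + 4*s*exp(s) + 2*s - 16*exp(2*s) - 20*exp(s) + 4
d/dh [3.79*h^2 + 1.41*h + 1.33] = 7.58*h + 1.41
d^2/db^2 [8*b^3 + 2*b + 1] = 48*b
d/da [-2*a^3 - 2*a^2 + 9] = 2*a*(-3*a - 2)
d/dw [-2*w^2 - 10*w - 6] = -4*w - 10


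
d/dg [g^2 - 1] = 2*g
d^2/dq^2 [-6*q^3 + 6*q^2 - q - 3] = 12 - 36*q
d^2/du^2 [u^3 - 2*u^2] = 6*u - 4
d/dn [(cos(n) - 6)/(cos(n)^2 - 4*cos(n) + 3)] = (cos(n)^2 - 12*cos(n) + 21)*sin(n)/(cos(n)^2 - 4*cos(n) + 3)^2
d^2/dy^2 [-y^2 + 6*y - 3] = -2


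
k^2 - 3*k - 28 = (k - 7)*(k + 4)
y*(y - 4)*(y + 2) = y^3 - 2*y^2 - 8*y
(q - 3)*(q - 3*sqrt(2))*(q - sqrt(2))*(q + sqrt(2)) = q^4 - 3*sqrt(2)*q^3 - 3*q^3 - 2*q^2 + 9*sqrt(2)*q^2 + 6*q + 6*sqrt(2)*q - 18*sqrt(2)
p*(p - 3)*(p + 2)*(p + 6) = p^4 + 5*p^3 - 12*p^2 - 36*p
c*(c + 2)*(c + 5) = c^3 + 7*c^2 + 10*c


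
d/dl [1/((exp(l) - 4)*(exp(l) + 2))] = 2*(1 - exp(l))*exp(l)/(exp(4*l) - 4*exp(3*l) - 12*exp(2*l) + 32*exp(l) + 64)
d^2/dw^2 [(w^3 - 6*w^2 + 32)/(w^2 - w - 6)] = 2/(w^3 - 9*w^2 + 27*w - 27)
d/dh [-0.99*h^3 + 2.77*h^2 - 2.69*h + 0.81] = -2.97*h^2 + 5.54*h - 2.69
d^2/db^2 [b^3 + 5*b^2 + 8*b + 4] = 6*b + 10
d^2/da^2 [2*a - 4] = 0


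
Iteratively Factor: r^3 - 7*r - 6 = (r + 2)*(r^2 - 2*r - 3) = (r + 1)*(r + 2)*(r - 3)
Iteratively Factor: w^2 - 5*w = (w)*(w - 5)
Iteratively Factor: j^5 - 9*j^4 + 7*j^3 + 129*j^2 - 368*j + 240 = (j - 1)*(j^4 - 8*j^3 - j^2 + 128*j - 240) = (j - 1)*(j + 4)*(j^3 - 12*j^2 + 47*j - 60) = (j - 4)*(j - 1)*(j + 4)*(j^2 - 8*j + 15) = (j - 5)*(j - 4)*(j - 1)*(j + 4)*(j - 3)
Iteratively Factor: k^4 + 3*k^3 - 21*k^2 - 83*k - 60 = (k + 4)*(k^3 - k^2 - 17*k - 15) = (k + 1)*(k + 4)*(k^2 - 2*k - 15) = (k + 1)*(k + 3)*(k + 4)*(k - 5)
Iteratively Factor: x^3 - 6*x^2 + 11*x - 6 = (x - 2)*(x^2 - 4*x + 3) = (x - 2)*(x - 1)*(x - 3)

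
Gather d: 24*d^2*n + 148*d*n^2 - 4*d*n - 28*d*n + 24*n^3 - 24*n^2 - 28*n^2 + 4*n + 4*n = 24*d^2*n + d*(148*n^2 - 32*n) + 24*n^3 - 52*n^2 + 8*n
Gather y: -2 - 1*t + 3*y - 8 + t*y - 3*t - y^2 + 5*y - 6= -4*t - y^2 + y*(t + 8) - 16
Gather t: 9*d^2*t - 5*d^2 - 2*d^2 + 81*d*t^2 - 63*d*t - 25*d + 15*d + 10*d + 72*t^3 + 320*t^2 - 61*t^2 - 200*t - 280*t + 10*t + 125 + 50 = -7*d^2 + 72*t^3 + t^2*(81*d + 259) + t*(9*d^2 - 63*d - 470) + 175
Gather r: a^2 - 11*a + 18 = a^2 - 11*a + 18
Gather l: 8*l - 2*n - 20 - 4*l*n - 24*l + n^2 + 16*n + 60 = l*(-4*n - 16) + n^2 + 14*n + 40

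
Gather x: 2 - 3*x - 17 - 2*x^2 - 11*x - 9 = -2*x^2 - 14*x - 24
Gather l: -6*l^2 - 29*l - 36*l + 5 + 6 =-6*l^2 - 65*l + 11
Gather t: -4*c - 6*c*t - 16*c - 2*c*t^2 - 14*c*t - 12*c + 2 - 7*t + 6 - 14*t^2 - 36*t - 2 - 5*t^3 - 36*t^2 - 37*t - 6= -32*c - 5*t^3 + t^2*(-2*c - 50) + t*(-20*c - 80)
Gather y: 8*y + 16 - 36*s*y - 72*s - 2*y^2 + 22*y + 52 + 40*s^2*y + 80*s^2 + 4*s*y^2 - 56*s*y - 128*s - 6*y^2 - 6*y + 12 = 80*s^2 - 200*s + y^2*(4*s - 8) + y*(40*s^2 - 92*s + 24) + 80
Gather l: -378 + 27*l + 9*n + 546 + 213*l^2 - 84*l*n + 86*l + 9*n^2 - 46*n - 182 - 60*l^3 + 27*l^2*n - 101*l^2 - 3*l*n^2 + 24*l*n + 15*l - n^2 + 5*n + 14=-60*l^3 + l^2*(27*n + 112) + l*(-3*n^2 - 60*n + 128) + 8*n^2 - 32*n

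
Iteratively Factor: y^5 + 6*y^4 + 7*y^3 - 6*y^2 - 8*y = (y - 1)*(y^4 + 7*y^3 + 14*y^2 + 8*y) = (y - 1)*(y + 2)*(y^3 + 5*y^2 + 4*y) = (y - 1)*(y + 2)*(y + 4)*(y^2 + y) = y*(y - 1)*(y + 2)*(y + 4)*(y + 1)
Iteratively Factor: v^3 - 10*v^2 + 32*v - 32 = (v - 2)*(v^2 - 8*v + 16) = (v - 4)*(v - 2)*(v - 4)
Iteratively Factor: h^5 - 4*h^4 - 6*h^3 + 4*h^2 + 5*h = (h + 1)*(h^4 - 5*h^3 - h^2 + 5*h) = h*(h + 1)*(h^3 - 5*h^2 - h + 5) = h*(h - 1)*(h + 1)*(h^2 - 4*h - 5) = h*(h - 5)*(h - 1)*(h + 1)*(h + 1)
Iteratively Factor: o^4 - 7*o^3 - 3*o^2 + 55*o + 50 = (o + 2)*(o^3 - 9*o^2 + 15*o + 25) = (o - 5)*(o + 2)*(o^2 - 4*o - 5) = (o - 5)^2*(o + 2)*(o + 1)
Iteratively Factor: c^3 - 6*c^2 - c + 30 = (c - 5)*(c^2 - c - 6) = (c - 5)*(c + 2)*(c - 3)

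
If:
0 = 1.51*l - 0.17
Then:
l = 0.11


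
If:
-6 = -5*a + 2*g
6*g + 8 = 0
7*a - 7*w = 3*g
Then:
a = 2/3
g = -4/3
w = 26/21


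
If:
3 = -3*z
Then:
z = -1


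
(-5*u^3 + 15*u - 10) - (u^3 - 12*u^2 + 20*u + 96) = -6*u^3 + 12*u^2 - 5*u - 106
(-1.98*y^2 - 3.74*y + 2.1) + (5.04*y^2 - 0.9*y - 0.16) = 3.06*y^2 - 4.64*y + 1.94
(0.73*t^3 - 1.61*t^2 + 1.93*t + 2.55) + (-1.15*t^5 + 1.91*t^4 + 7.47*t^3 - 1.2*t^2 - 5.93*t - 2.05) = -1.15*t^5 + 1.91*t^4 + 8.2*t^3 - 2.81*t^2 - 4.0*t + 0.5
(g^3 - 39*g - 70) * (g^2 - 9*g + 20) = g^5 - 9*g^4 - 19*g^3 + 281*g^2 - 150*g - 1400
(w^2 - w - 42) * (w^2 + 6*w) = w^4 + 5*w^3 - 48*w^2 - 252*w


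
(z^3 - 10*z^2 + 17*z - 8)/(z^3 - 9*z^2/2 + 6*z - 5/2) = 2*(z - 8)/(2*z - 5)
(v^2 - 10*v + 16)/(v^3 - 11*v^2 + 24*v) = (v - 2)/(v*(v - 3))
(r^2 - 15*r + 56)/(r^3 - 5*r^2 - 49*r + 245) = (r - 8)/(r^2 + 2*r - 35)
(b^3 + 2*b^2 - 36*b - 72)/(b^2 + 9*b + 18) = (b^2 - 4*b - 12)/(b + 3)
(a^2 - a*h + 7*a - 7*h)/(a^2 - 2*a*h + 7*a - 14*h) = (a - h)/(a - 2*h)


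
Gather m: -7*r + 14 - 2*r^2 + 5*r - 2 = -2*r^2 - 2*r + 12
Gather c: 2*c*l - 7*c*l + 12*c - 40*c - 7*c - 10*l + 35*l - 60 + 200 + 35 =c*(-5*l - 35) + 25*l + 175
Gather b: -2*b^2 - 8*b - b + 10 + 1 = -2*b^2 - 9*b + 11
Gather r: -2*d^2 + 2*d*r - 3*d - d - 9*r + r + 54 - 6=-2*d^2 - 4*d + r*(2*d - 8) + 48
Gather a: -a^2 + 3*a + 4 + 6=-a^2 + 3*a + 10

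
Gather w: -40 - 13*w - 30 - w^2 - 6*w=-w^2 - 19*w - 70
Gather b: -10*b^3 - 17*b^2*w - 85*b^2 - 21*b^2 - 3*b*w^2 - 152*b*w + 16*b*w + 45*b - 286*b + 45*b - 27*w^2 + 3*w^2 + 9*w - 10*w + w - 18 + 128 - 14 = -10*b^3 + b^2*(-17*w - 106) + b*(-3*w^2 - 136*w - 196) - 24*w^2 + 96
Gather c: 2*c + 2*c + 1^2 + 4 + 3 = 4*c + 8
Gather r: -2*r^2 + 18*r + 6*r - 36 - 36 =-2*r^2 + 24*r - 72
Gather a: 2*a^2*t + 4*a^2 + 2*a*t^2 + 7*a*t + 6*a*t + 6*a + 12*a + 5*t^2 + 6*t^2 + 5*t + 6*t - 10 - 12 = a^2*(2*t + 4) + a*(2*t^2 + 13*t + 18) + 11*t^2 + 11*t - 22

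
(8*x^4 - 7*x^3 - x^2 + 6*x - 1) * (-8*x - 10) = -64*x^5 - 24*x^4 + 78*x^3 - 38*x^2 - 52*x + 10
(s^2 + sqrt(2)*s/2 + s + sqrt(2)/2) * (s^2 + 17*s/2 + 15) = s^4 + sqrt(2)*s^3/2 + 19*s^3/2 + 19*sqrt(2)*s^2/4 + 47*s^2/2 + 15*s + 47*sqrt(2)*s/4 + 15*sqrt(2)/2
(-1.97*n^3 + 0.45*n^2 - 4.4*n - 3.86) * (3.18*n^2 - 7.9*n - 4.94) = -6.2646*n^5 + 16.994*n^4 - 7.8152*n^3 + 20.2622*n^2 + 52.23*n + 19.0684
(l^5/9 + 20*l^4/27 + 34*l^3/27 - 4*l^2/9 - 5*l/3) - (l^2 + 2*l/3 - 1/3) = l^5/9 + 20*l^4/27 + 34*l^3/27 - 13*l^2/9 - 7*l/3 + 1/3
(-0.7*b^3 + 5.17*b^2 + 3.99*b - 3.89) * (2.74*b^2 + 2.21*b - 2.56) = -1.918*b^5 + 12.6188*b^4 + 24.1503*b^3 - 15.0759*b^2 - 18.8113*b + 9.9584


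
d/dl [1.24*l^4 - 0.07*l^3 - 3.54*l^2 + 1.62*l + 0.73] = 4.96*l^3 - 0.21*l^2 - 7.08*l + 1.62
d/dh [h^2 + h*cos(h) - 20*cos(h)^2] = -h*sin(h) + 2*h + 20*sin(2*h) + cos(h)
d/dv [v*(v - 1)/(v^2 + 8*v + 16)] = (9*v - 4)/(v^3 + 12*v^2 + 48*v + 64)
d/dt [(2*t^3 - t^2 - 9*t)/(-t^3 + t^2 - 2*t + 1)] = (t^4 - 26*t^3 + 17*t^2 - 2*t - 9)/(t^6 - 2*t^5 + 5*t^4 - 6*t^3 + 6*t^2 - 4*t + 1)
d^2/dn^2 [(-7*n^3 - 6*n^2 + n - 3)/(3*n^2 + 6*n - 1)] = 6*(-52*n^3 - 3*n^2 - 58*n - 39)/(27*n^6 + 162*n^5 + 297*n^4 + 108*n^3 - 99*n^2 + 18*n - 1)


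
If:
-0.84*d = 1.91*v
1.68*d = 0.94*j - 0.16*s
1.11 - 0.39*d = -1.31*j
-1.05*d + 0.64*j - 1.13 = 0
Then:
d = -1.95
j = -1.43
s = 12.05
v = 0.86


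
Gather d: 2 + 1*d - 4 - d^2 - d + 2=-d^2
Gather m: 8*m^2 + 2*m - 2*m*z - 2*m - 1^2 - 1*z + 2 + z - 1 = 8*m^2 - 2*m*z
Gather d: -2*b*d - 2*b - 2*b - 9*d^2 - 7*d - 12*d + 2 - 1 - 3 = -4*b - 9*d^2 + d*(-2*b - 19) - 2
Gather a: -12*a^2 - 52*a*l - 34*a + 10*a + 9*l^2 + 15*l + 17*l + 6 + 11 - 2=-12*a^2 + a*(-52*l - 24) + 9*l^2 + 32*l + 15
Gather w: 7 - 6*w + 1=8 - 6*w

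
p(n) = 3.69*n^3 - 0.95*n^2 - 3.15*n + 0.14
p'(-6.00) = 406.77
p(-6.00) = -812.20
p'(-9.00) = 910.62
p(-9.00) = -2738.47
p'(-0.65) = 2.76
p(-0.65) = 0.77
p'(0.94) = 4.85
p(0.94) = -0.60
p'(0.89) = 3.93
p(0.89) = -0.81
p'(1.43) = 16.77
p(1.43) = 4.48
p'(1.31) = 13.36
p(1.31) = 2.68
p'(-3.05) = 105.62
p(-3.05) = -103.78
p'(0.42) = -2.00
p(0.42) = -1.08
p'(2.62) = 67.86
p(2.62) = 51.73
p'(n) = 11.07*n^2 - 1.9*n - 3.15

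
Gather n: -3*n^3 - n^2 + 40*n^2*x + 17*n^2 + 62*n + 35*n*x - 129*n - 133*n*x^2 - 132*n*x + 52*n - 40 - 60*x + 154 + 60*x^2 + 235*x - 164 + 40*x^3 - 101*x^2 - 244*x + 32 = -3*n^3 + n^2*(40*x + 16) + n*(-133*x^2 - 97*x - 15) + 40*x^3 - 41*x^2 - 69*x - 18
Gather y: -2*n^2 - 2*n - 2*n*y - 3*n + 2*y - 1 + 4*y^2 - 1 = -2*n^2 - 5*n + 4*y^2 + y*(2 - 2*n) - 2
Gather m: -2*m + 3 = 3 - 2*m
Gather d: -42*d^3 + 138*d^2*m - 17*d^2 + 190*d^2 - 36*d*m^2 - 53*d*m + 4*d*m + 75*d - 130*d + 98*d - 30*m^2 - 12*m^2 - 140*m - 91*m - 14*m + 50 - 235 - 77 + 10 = -42*d^3 + d^2*(138*m + 173) + d*(-36*m^2 - 49*m + 43) - 42*m^2 - 245*m - 252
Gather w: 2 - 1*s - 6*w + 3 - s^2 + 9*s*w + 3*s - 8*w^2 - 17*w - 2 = -s^2 + 2*s - 8*w^2 + w*(9*s - 23) + 3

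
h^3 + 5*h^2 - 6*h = h*(h - 1)*(h + 6)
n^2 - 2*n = n*(n - 2)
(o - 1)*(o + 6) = o^2 + 5*o - 6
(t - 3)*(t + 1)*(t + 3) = t^3 + t^2 - 9*t - 9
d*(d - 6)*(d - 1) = d^3 - 7*d^2 + 6*d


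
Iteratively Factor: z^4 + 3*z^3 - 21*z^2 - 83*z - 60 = (z + 1)*(z^3 + 2*z^2 - 23*z - 60) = (z - 5)*(z + 1)*(z^2 + 7*z + 12) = (z - 5)*(z + 1)*(z + 3)*(z + 4)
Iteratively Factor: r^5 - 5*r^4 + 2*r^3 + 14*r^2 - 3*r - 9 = (r + 1)*(r^4 - 6*r^3 + 8*r^2 + 6*r - 9) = (r - 3)*(r + 1)*(r^3 - 3*r^2 - r + 3) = (r - 3)^2*(r + 1)*(r^2 - 1) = (r - 3)^2*(r - 1)*(r + 1)*(r + 1)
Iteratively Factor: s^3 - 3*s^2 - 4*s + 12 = (s + 2)*(s^2 - 5*s + 6) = (s - 2)*(s + 2)*(s - 3)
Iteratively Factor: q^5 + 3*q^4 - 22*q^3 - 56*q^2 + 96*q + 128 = (q + 4)*(q^4 - q^3 - 18*q^2 + 16*q + 32) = (q + 1)*(q + 4)*(q^3 - 2*q^2 - 16*q + 32) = (q - 2)*(q + 1)*(q + 4)*(q^2 - 16) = (q - 4)*(q - 2)*(q + 1)*(q + 4)*(q + 4)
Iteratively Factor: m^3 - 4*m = (m + 2)*(m^2 - 2*m) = m*(m + 2)*(m - 2)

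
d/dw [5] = 0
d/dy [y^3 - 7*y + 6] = 3*y^2 - 7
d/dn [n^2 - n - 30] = 2*n - 1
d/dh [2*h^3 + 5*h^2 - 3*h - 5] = 6*h^2 + 10*h - 3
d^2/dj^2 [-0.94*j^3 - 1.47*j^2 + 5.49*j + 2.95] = -5.64*j - 2.94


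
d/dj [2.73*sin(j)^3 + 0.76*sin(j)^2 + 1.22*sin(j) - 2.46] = (8.19*sin(j)^2 + 1.52*sin(j) + 1.22)*cos(j)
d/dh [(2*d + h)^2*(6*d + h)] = (2*d + h)*(14*d + 3*h)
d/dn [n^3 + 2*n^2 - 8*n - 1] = 3*n^2 + 4*n - 8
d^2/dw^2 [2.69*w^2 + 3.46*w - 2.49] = 5.38000000000000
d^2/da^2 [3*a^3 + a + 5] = 18*a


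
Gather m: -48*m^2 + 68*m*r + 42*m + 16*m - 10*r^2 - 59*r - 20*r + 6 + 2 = -48*m^2 + m*(68*r + 58) - 10*r^2 - 79*r + 8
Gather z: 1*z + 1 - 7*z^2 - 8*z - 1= -7*z^2 - 7*z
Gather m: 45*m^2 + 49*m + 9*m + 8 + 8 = 45*m^2 + 58*m + 16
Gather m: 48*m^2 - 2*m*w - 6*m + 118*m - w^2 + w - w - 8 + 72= 48*m^2 + m*(112 - 2*w) - w^2 + 64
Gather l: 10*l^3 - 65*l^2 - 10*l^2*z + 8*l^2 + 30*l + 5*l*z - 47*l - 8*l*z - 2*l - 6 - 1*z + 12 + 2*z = 10*l^3 + l^2*(-10*z - 57) + l*(-3*z - 19) + z + 6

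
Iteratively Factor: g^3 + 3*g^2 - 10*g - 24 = (g + 4)*(g^2 - g - 6) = (g + 2)*(g + 4)*(g - 3)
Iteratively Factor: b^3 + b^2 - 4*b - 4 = (b + 1)*(b^2 - 4) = (b + 1)*(b + 2)*(b - 2)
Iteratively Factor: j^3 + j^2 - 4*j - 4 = (j - 2)*(j^2 + 3*j + 2) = (j - 2)*(j + 1)*(j + 2)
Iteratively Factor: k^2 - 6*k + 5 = (k - 5)*(k - 1)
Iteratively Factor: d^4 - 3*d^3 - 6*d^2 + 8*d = (d + 2)*(d^3 - 5*d^2 + 4*d) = d*(d + 2)*(d^2 - 5*d + 4) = d*(d - 4)*(d + 2)*(d - 1)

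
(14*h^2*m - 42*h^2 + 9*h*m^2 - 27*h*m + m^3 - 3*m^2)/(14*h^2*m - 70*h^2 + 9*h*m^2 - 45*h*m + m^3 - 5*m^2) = (m - 3)/(m - 5)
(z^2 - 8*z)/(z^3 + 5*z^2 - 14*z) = (z - 8)/(z^2 + 5*z - 14)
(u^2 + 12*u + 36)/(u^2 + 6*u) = (u + 6)/u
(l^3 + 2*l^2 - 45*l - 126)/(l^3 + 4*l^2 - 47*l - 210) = (l + 3)/(l + 5)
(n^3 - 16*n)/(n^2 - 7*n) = (n^2 - 16)/(n - 7)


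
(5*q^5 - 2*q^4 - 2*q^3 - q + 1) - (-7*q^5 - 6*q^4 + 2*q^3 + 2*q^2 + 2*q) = 12*q^5 + 4*q^4 - 4*q^3 - 2*q^2 - 3*q + 1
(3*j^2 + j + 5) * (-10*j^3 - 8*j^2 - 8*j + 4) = -30*j^5 - 34*j^4 - 82*j^3 - 36*j^2 - 36*j + 20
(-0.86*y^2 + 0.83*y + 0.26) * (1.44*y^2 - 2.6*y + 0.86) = -1.2384*y^4 + 3.4312*y^3 - 2.5232*y^2 + 0.0377999999999999*y + 0.2236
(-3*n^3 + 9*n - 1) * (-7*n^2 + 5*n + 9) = 21*n^5 - 15*n^4 - 90*n^3 + 52*n^2 + 76*n - 9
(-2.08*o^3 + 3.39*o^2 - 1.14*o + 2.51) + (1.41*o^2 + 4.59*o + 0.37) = -2.08*o^3 + 4.8*o^2 + 3.45*o + 2.88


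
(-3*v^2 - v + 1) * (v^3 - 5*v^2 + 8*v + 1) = -3*v^5 + 14*v^4 - 18*v^3 - 16*v^2 + 7*v + 1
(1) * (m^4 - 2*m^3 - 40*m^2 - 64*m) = m^4 - 2*m^3 - 40*m^2 - 64*m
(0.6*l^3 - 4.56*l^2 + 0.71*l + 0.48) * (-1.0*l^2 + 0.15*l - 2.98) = -0.6*l^5 + 4.65*l^4 - 3.182*l^3 + 13.2153*l^2 - 2.0438*l - 1.4304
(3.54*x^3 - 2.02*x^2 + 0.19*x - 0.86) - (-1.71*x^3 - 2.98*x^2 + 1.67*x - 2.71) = 5.25*x^3 + 0.96*x^2 - 1.48*x + 1.85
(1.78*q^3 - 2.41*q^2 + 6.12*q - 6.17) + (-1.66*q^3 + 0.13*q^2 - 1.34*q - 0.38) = 0.12*q^3 - 2.28*q^2 + 4.78*q - 6.55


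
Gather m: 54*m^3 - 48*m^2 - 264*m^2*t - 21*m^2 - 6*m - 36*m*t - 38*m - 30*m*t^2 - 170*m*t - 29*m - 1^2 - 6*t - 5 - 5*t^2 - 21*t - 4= 54*m^3 + m^2*(-264*t - 69) + m*(-30*t^2 - 206*t - 73) - 5*t^2 - 27*t - 10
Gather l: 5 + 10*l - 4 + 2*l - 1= 12*l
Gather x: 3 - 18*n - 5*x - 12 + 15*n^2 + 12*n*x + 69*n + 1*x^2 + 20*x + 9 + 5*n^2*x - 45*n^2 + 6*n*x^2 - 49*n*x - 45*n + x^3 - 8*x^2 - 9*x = -30*n^2 + 6*n + x^3 + x^2*(6*n - 7) + x*(5*n^2 - 37*n + 6)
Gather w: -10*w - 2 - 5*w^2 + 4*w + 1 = -5*w^2 - 6*w - 1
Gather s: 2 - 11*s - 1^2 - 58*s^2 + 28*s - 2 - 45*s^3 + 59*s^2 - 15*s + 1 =-45*s^3 + s^2 + 2*s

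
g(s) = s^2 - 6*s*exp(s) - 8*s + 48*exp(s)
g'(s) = -6*s*exp(s) + 2*s + 42*exp(s) - 8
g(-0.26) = 40.36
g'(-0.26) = 25.07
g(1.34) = 143.68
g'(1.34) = 124.37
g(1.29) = 137.60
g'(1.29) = 119.04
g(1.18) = 125.12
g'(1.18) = 108.00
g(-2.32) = 30.03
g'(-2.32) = -7.14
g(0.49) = 69.87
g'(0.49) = 56.74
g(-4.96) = 64.83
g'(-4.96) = -17.42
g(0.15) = 53.54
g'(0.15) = 40.05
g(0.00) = 48.00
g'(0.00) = 34.00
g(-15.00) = 345.00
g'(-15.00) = -38.00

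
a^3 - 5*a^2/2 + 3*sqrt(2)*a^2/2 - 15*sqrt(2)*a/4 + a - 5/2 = (a - 5/2)*(a + sqrt(2)/2)*(a + sqrt(2))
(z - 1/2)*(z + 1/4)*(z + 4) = z^3 + 15*z^2/4 - 9*z/8 - 1/2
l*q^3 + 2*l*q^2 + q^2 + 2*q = q*(q + 2)*(l*q + 1)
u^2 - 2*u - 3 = (u - 3)*(u + 1)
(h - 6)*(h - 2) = h^2 - 8*h + 12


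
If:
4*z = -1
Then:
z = -1/4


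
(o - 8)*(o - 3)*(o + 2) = o^3 - 9*o^2 + 2*o + 48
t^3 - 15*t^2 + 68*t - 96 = (t - 8)*(t - 4)*(t - 3)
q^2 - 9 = (q - 3)*(q + 3)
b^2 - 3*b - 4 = (b - 4)*(b + 1)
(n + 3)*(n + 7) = n^2 + 10*n + 21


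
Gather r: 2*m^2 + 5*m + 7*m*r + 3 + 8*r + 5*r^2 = 2*m^2 + 5*m + 5*r^2 + r*(7*m + 8) + 3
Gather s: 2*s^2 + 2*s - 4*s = 2*s^2 - 2*s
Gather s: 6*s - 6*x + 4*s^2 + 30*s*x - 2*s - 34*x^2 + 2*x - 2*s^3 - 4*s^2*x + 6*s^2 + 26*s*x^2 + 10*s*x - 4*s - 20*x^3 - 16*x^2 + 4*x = -2*s^3 + s^2*(10 - 4*x) + s*(26*x^2 + 40*x) - 20*x^3 - 50*x^2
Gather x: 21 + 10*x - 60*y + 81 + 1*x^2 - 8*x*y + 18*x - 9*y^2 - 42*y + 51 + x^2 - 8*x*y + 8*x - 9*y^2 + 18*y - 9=2*x^2 + x*(36 - 16*y) - 18*y^2 - 84*y + 144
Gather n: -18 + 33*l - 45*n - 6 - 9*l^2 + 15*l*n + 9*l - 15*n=-9*l^2 + 42*l + n*(15*l - 60) - 24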